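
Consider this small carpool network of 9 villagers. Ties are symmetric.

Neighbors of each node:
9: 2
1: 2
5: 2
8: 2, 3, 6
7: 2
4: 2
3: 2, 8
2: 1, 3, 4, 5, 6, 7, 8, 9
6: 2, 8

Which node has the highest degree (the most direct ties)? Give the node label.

2

Degrees — 1:1, 2:8, 3:2, 4:1, 5:1, 6:2, 7:1, 8:3, 9:1.
The maximum is 8, attained only by 2.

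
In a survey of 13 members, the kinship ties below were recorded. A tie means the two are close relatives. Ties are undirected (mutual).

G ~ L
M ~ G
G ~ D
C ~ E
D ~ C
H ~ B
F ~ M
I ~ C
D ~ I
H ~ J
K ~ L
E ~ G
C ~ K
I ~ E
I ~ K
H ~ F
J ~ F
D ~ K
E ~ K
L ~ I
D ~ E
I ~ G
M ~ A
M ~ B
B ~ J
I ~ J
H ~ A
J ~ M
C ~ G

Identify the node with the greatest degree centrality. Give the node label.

I

Degrees — A:2, B:3, C:5, D:5, E:5, F:3, G:6, H:4, I:7, J:5, K:5, L:3, M:5.
The maximum is 7, attained only by I.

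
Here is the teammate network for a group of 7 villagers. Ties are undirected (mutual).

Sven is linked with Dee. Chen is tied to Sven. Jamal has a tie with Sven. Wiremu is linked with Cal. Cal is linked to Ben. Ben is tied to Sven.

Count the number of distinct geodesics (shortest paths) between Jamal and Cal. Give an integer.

1

The shortest distance is 3, and the only length-3 path is Jamal–Sven–Ben–Cal. So there is exactly 1 shortest path.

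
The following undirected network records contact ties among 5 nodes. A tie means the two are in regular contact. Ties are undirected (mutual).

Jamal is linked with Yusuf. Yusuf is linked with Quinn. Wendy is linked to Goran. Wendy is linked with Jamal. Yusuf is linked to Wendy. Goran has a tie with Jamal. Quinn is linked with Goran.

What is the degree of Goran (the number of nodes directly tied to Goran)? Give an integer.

Goran is directly tied to Jamal, Quinn, and Wendy. That is 3 neighbors, so the degree of Goran is 3.

3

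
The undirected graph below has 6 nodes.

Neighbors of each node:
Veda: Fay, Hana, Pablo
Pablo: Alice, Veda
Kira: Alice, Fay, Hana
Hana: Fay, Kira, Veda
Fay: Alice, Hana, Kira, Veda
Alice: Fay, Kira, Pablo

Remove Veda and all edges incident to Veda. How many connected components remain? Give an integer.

Veda's neighbors (Fay, Hana, and Pablo) remain reachable from one another through other ties, so the rest of the network stays in one piece.

1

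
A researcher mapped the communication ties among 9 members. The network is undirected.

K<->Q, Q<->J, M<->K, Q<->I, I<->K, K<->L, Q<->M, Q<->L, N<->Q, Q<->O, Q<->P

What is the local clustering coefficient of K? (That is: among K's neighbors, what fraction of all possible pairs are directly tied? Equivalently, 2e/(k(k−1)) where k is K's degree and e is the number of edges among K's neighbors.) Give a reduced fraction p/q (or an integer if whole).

K's neighbors: I, L, M, and Q (k = 4).
Possible neighbor pairs: C(4,2) = 6. Edges among them: I–Q, L–Q, M–Q → e = 3.
Clustering(K) = 3/6 = 1/2.

1/2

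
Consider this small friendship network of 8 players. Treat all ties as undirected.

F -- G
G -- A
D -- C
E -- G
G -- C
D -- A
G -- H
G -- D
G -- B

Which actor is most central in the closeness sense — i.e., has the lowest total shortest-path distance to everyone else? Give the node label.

Farness (sum of distances to all others) for each node — A:12, B:13, C:12, D:11, E:13, F:13, G:7, H:13.
The smallest farness is 7, for G, so G has the highest closeness.

G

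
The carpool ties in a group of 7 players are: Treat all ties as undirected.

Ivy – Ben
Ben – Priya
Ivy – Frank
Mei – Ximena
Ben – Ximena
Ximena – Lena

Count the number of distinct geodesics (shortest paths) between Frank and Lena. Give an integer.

1

The shortest distance is 4, and the only length-4 path is Frank–Ivy–Ben–Ximena–Lena. So there is exactly 1 shortest path.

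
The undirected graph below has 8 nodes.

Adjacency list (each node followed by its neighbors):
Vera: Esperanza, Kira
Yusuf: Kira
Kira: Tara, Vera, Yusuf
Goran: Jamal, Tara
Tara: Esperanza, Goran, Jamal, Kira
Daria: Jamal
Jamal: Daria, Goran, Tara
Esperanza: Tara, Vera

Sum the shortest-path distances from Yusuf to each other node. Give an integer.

Distances from Yusuf: Daria:4, Esperanza:3, Goran:3, Jamal:3, Kira:1, Tara:2, Vera:2.
Sum = 4 + 3 + 3 + 3 + 1 + 2 + 2 = 18.

18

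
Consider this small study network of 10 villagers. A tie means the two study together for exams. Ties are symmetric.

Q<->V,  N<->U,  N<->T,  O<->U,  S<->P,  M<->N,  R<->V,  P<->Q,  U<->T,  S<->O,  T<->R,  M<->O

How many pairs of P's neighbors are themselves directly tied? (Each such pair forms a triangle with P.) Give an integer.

0

P's neighbors are Q and S, but none of them are tied to each other, so no triangle contains P.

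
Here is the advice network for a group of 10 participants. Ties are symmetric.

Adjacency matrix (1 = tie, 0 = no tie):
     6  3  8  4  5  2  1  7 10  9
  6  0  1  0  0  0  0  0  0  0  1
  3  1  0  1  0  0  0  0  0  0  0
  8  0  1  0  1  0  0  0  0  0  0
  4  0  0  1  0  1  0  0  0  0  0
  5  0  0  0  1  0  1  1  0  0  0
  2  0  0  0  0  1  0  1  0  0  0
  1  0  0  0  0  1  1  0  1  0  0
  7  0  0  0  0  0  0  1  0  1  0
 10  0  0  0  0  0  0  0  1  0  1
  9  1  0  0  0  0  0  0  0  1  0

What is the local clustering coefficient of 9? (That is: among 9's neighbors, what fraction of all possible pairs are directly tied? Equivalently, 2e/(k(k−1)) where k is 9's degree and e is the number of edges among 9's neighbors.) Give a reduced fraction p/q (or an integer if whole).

9's neighbors: 6 and 10 (k = 2).
Possible neighbor pairs: C(2,2) = 1. Edges among them: none → e = 0.
Clustering(9) = 0/1.

0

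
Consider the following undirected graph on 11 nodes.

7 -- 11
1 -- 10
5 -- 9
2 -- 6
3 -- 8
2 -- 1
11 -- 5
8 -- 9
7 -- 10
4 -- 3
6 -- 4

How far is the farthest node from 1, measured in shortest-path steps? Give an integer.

5

Distances from 1: 2:1, 3:4, 4:3, 5:4, 6:2, 7:2, 8:5, 9:5, 10:1, 11:3.
The largest is 5 (to 9 and 8), so the eccentricity of 1 is 5.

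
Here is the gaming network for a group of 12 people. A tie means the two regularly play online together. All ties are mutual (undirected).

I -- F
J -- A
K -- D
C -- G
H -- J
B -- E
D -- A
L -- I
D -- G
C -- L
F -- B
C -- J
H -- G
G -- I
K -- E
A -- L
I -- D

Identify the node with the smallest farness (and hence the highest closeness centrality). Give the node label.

Farness (sum of distances to all others) for each node — A:23, B:32, C:25, D:19, E:31, F:26, G:20, H:27, I:20, J:28, K:25, L:24.
The smallest farness is 19, for D, so D has the highest closeness.

D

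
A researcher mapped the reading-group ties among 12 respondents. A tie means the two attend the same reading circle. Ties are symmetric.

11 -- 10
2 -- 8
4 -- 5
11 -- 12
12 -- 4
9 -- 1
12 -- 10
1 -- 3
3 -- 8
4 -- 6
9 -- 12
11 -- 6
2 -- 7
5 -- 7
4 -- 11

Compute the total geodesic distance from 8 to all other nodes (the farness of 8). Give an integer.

Distances from 8: 1:2, 2:1, 3:1, 4:4, 5:3, 6:5, 7:2, 9:3, 10:5, 11:5, 12:4.
Sum = 2 + 1 + 1 + 4 + 3 + 5 + 2 + 3 + 5 + 5 + 4 = 35.

35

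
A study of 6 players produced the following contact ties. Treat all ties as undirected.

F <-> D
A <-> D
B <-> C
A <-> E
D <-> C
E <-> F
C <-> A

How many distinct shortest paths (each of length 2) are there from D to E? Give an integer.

2

The shortest distance is 2. The length-2 paths are: D–A–E; D–F–E.
That gives 2 distinct shortest paths.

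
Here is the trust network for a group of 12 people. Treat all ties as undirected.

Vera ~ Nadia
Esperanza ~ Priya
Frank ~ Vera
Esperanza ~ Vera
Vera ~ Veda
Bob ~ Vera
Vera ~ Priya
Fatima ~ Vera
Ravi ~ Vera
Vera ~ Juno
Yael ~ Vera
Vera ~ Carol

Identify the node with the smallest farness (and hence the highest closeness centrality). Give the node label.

Vera

Farness (sum of distances to all others) for each node — Bob:21, Carol:21, Esperanza:20, Fatima:21, Frank:21, Juno:21, Nadia:21, Priya:20, Ravi:21, Veda:21, Vera:11, Yael:21.
The smallest farness is 11, for Vera, so Vera has the highest closeness.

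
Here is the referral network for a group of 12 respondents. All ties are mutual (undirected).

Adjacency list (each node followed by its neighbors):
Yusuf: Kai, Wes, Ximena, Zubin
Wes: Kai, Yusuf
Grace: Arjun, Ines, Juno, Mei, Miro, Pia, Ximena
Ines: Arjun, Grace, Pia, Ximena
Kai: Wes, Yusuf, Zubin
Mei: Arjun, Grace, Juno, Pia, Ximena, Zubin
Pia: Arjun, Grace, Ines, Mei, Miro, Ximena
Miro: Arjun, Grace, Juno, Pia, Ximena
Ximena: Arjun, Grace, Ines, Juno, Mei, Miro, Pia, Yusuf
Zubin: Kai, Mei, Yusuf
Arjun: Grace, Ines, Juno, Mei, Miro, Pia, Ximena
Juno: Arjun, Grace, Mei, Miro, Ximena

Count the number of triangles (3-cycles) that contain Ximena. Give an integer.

Ximena's neighbors: Arjun, Grace, Ines, Juno, Mei, Miro, Pia, and Yusuf.
Neighbor pairs that are themselves tied: Ximena–Arjun–Grace; Ximena–Arjun–Ines; Ximena–Arjun–Juno; Ximena–Arjun–Mei; Ximena–Arjun–Miro; Ximena–Arjun–Pia; Ximena–Grace–Ines; Ximena–Grace–Juno; Ximena–Grace–Mei; Ximena–Grace–Miro; Ximena–Grace–Pia; Ximena–Ines–Pia; Ximena–Juno–Mei; Ximena–Juno–Miro; Ximena–Mei–Pia; Ximena–Miro–Pia. Each forms one triangle with Ximena, for 16 in total.

16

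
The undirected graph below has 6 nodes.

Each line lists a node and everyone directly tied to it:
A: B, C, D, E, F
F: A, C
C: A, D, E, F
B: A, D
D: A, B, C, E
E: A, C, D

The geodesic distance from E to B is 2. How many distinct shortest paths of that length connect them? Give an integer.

The shortest distance is 2. The length-2 paths are: E–D–B; E–A–B.
That gives 2 distinct shortest paths.

2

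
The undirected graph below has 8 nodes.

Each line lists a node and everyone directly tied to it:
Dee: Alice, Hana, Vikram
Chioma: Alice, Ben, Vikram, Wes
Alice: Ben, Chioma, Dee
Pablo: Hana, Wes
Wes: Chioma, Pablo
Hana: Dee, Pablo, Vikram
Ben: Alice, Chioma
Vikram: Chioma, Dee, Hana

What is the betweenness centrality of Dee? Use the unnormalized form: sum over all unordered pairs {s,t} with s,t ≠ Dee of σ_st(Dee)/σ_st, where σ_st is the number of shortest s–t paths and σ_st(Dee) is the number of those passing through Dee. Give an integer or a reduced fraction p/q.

5/2

Pairs whose geodesics pass through Dee — Pablo–Alice: 1/2; Hana–Alice: 1; Hana–Ben: 1/2; Vikram–Alice: 1/2.
All other pairs contribute 0.
Summing the contributions gives betweenness(Dee) = 5/2.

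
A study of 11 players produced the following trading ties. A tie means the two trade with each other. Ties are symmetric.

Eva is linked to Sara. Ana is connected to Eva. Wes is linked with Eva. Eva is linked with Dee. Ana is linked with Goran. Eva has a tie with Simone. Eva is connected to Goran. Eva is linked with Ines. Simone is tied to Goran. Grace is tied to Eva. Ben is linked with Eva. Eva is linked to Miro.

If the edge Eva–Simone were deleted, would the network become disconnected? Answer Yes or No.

Even without that edge, Eva still reaches Simone via Eva – Goran – Simone, so the network stays connected. Not a bridge.

No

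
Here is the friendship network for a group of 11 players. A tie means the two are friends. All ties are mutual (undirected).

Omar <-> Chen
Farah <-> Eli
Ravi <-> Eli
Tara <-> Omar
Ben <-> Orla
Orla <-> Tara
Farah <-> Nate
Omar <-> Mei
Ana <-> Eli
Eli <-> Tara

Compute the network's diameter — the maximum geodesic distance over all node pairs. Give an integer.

Eccentricity of each node (its greatest distance to any other): Ana:4, Ben:5, Chen:5, Eli:3, Farah:4, Mei:5, Nate:5, Omar:4, Orla:4, Ravi:4, Tara:3.
The maximum eccentricity is 5, realized for instance by the pair Ben–Nate via Ben – Orla – Tara – Eli – Farah – Nate. So the diameter is 5.

5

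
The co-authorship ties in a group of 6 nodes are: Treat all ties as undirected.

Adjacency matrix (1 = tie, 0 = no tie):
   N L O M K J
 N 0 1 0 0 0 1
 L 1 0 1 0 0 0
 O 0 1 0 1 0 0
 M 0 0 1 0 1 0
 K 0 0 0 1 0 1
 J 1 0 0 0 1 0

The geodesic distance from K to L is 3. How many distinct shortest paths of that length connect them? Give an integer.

The shortest distance is 3. The length-3 paths are: K–J–N–L; K–M–O–L.
That gives 2 distinct shortest paths.

2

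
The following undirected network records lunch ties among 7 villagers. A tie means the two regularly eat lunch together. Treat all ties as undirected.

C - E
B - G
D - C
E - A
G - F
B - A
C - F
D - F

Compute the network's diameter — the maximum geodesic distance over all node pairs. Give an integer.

Eccentricity of each node (its greatest distance to any other): A:3, B:3, C:3, D:3, E:3, F:3, G:3.
The maximum eccentricity is 3, realized for instance by the pair E–G via E – A – B – G. So the diameter is 3.

3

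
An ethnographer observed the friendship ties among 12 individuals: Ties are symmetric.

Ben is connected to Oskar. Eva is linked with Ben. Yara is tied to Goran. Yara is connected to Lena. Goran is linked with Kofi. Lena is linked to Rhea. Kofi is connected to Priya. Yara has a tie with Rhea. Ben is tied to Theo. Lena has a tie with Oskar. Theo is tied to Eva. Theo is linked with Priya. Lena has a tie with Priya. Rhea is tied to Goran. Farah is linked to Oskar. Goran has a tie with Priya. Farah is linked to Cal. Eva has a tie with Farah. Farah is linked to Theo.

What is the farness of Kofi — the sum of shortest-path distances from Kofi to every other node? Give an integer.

Distances from Kofi: Ben:3, Cal:4, Eva:3, Farah:3, Goran:1, Lena:2, Oskar:3, Priya:1, Rhea:2, Theo:2, Yara:2.
Sum = 3 + 4 + 3 + 3 + 1 + 2 + 3 + 1 + 2 + 2 + 2 = 26.

26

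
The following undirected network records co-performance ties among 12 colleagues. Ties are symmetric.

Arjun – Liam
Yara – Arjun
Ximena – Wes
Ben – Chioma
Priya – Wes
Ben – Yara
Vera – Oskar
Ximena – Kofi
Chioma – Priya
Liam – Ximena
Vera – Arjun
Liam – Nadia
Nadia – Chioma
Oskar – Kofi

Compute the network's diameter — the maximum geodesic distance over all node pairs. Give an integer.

Eccentricity of each node (its greatest distance to any other): Arjun:4, Ben:5, Chioma:5, Kofi:5, Liam:3, Nadia:4, Oskar:5, Priya:5, Vera:5, Wes:4, Ximena:4, Yara:4.
The maximum eccentricity is 5, realized for instance by the pair Chioma–Oskar via Chioma – Nadia – Liam – Ximena – Kofi – Oskar. So the diameter is 5.

5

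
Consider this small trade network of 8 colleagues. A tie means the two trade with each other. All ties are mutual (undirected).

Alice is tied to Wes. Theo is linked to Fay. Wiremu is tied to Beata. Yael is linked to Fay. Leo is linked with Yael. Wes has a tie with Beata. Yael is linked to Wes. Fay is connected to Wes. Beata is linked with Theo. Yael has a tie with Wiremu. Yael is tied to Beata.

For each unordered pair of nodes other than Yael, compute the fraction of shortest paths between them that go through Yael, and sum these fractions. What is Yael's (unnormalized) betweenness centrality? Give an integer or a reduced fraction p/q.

25/3

Pairs whose geodesics pass through Yael — Beata–Fay: 1/3; Beata–Leo: 1; Wiremu–Fay: 1; Wiremu–Alice: 1/2; Wiremu–Leo: 1; Wiremu–Wes: 1/2; Fay–Leo: 1; Theo–Leo: 2/2; Alice–Leo: 1; Leo–Wes: 1.
All other pairs contribute 0.
Summing the contributions gives betweenness(Yael) = 25/3.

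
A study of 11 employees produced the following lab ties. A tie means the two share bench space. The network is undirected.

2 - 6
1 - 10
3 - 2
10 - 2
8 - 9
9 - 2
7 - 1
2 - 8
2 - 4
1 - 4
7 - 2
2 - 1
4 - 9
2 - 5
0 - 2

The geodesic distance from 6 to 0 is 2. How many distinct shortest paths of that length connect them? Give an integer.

1

The shortest distance is 2, and the only length-2 path is 6–2–0. So there is exactly 1 shortest path.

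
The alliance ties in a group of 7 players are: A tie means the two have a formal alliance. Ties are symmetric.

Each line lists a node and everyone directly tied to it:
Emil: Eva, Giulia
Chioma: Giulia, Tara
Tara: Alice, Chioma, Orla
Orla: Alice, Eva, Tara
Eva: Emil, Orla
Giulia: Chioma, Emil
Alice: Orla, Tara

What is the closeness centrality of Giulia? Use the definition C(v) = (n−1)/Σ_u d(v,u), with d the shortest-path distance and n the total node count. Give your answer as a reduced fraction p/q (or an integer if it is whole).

Distances from Giulia: Alice:3, Chioma:1, Emil:1, Eva:2, Orla:3, Tara:2. Sum = 12.
n = 7, so closeness = 6/12 = 1/2.

1/2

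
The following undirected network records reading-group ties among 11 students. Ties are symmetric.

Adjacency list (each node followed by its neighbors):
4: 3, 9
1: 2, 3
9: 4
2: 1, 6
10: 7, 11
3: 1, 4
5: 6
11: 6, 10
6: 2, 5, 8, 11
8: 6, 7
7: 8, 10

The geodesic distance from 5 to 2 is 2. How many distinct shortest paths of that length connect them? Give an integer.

1

The shortest distance is 2, and the only length-2 path is 5–6–2. So there is exactly 1 shortest path.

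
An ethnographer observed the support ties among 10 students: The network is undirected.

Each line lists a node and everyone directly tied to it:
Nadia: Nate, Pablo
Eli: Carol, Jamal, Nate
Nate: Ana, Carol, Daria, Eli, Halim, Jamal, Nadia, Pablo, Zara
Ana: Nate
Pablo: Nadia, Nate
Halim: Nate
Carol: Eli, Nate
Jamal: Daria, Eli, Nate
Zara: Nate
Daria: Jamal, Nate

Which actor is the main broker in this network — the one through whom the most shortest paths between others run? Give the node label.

Nate

Unnormalized betweenness of each node: Ana:0, Carol:0, Daria:0, Eli:1/2, Halim:0, Jamal:1/2, Nadia:0, Nate:31, Pablo:0, Zara:0.
Nate has the largest value, 31, making it the main broker — the node through which the most shortest paths run.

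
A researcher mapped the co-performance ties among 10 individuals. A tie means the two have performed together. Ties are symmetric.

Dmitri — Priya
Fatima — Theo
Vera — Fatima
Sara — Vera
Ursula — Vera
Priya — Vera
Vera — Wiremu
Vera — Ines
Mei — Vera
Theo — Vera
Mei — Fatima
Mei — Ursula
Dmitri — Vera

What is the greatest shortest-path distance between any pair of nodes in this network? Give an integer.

2

Eccentricity of each node (its greatest distance to any other): Dmitri:2, Fatima:2, Ines:2, Mei:2, Priya:2, Sara:2, Theo:2, Ursula:2, Vera:1, Wiremu:2.
The maximum eccentricity is 2, realized for instance by the pair Wiremu–Priya via Wiremu – Vera – Priya. So the diameter is 2.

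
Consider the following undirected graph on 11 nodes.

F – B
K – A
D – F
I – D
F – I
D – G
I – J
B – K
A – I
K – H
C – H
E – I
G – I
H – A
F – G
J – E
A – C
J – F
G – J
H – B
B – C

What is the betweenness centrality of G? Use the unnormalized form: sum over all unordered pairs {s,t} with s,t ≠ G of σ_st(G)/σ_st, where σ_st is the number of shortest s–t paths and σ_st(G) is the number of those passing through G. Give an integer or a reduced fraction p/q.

Pairs whose geodesics pass through G — J–D: 1/3.
All other pairs contribute 0.
Summing the contributions gives betweenness(G) = 1/3.

1/3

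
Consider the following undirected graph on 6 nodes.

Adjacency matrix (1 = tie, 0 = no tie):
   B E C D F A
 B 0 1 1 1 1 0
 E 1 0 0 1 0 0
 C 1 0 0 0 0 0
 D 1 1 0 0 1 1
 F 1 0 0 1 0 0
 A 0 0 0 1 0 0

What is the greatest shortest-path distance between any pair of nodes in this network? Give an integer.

3

Eccentricity of each node (its greatest distance to any other): A:3, B:2, C:3, D:2, E:2, F:2.
The maximum eccentricity is 3, realized for instance by the pair C–A via C – B – D – A. So the diameter is 3.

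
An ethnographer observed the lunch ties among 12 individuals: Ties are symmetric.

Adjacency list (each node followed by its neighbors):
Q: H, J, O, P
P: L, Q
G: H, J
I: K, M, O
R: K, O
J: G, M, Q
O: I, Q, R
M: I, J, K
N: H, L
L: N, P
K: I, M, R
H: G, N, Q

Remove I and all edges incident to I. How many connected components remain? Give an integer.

1

I's neighbors (K, M, and O) remain reachable from one another through other ties, so the rest of the network stays in one piece.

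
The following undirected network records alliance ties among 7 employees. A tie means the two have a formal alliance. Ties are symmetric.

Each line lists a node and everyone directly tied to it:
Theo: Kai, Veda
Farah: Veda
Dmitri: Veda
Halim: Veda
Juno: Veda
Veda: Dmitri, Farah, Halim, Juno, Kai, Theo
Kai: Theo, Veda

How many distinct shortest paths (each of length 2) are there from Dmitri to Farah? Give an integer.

The shortest distance is 2, and the only length-2 path is Dmitri–Veda–Farah. So there is exactly 1 shortest path.

1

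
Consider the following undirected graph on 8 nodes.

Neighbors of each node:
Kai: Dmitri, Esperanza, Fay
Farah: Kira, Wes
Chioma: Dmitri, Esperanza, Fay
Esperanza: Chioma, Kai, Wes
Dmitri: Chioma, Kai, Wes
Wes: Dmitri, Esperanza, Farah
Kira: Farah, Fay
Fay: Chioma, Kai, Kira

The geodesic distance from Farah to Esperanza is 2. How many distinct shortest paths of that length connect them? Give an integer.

1

The shortest distance is 2, and the only length-2 path is Farah–Wes–Esperanza. So there is exactly 1 shortest path.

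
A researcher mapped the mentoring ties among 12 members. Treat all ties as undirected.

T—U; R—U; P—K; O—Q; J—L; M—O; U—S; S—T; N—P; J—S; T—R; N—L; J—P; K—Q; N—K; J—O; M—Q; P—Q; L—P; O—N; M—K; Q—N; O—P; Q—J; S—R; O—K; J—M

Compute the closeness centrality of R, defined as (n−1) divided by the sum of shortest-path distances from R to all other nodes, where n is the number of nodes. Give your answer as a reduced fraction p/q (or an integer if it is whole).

11/28

Distances from R: J:2, K:4, L:3, M:3, N:4, O:3, P:3, Q:3, S:1, T:1, U:1. Sum = 28.
n = 12, so closeness = 11/28.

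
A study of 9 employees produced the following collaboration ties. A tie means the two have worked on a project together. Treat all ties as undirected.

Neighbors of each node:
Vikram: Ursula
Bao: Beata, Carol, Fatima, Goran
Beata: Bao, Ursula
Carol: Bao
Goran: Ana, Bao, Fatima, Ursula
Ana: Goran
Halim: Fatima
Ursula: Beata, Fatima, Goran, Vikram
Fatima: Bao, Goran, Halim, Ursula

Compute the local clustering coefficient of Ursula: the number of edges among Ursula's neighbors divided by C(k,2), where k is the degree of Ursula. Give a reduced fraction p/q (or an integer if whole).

Ursula's neighbors: Beata, Fatima, Goran, and Vikram (k = 4).
Possible neighbor pairs: C(4,2) = 6. Edges among them: Fatima–Goran → e = 1.
Clustering(Ursula) = 1/6.

1/6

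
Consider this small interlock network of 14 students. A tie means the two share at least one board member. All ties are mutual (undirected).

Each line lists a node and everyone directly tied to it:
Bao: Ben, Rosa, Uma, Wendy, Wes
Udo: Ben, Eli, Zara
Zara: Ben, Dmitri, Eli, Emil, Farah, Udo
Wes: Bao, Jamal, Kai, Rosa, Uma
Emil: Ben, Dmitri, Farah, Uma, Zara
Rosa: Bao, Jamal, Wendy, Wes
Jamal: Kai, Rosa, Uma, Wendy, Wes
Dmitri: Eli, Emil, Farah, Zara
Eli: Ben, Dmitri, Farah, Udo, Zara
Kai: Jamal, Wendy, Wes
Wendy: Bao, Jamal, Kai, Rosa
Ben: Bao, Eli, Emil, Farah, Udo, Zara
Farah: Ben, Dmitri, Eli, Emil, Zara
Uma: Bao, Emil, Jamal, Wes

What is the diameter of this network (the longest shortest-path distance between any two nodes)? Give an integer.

4

Eccentricity of each node (its greatest distance to any other): Bao:3, Ben:3, Dmitri:4, Eli:4, Emil:3, Farah:4, Jamal:4, Kai:4, Rosa:4, Udo:4, Uma:3, Wendy:4, Wes:3, Zara:4.
The maximum eccentricity is 4, realized for instance by the pair Dmitri–Wendy via Dmitri – Emil – Ben – Bao – Wendy. So the diameter is 4.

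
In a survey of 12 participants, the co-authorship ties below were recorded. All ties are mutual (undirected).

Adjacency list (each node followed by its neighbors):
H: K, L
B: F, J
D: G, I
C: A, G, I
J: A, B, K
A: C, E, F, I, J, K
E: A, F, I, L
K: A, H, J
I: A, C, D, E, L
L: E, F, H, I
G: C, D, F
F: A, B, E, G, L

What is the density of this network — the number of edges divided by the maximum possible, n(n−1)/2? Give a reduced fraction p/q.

7/22

There are 21 edges and 12 nodes, so the maximum possible is C(12,2) = 66.
Density = 21/66 = 7/22.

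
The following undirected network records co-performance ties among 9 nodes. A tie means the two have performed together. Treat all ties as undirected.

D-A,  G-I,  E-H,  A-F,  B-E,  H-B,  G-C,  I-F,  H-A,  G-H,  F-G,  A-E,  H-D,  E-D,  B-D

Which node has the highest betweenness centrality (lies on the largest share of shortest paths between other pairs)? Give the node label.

Unnormalized betweenness of each node: A:17/4, B:0, C:0, D:7/12, E:7/12, F:3, G:43/4, H:59/6, I:0.
G has the largest value, 43/4, making it the main broker — the node through which the most shortest paths run.

G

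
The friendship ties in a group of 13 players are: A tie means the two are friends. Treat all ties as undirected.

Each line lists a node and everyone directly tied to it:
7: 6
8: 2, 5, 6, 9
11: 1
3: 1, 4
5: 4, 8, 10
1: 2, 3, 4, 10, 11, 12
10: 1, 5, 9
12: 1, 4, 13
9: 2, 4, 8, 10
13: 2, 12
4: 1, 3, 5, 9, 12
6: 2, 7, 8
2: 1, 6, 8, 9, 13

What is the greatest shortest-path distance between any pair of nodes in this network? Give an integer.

4

Eccentricity of each node (its greatest distance to any other): 1:3, 2:2, 3:4, 4:4, 5:3, 6:3, 7:4, 8:3, 9:3, 10:4, 11:4, 12:4, 13:3.
The maximum eccentricity is 4, realized for instance by the pair 3–7 via 3 – 1 – 2 – 6 – 7. So the diameter is 4.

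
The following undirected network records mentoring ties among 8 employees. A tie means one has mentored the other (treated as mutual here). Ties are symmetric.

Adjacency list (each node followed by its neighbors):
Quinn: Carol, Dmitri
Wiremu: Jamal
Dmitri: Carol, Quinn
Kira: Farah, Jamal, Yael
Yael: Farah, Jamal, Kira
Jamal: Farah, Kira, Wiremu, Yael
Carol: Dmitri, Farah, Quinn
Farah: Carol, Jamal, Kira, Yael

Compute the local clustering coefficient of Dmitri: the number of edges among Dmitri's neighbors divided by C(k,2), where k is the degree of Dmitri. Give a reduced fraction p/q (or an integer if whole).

Dmitri's neighbors: Carol and Quinn (k = 2).
Possible neighbor pairs: C(2,2) = 1. Edges among them: Carol–Quinn → e = 1.
Clustering(Dmitri) = 1/1.

1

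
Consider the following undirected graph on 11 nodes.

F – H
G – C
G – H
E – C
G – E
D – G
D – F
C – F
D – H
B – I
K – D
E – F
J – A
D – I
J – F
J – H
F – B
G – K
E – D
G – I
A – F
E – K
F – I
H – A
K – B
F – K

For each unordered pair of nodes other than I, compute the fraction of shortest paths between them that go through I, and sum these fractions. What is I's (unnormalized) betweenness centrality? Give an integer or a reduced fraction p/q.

Pairs whose geodesics pass through I — F–G: 1/6; G–B: 1/2; B–D: 1/3.
All other pairs contribute 0.
Summing the contributions gives betweenness(I) = 1.

1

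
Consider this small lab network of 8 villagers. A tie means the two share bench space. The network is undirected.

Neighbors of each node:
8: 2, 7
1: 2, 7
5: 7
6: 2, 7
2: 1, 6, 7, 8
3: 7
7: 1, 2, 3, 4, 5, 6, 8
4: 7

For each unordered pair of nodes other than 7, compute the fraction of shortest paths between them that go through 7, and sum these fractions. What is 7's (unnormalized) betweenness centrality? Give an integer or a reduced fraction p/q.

33/2

Pairs whose geodesics pass through 7 — 3–6: 1; 3–1: 1; 3–5: 1; 3–8: 1; 3–2: 1; 3–4: 1; 6–1: 1/2; 6–5: 1; 6–8: 1/2; 6–4: 1; 1–5: 1; 1–8: 1/2; 1–4: 1; 5–8: 1 … (+4 more pairs).
All other pairs contribute 0.
Summing the contributions gives betweenness(7) = 33/2.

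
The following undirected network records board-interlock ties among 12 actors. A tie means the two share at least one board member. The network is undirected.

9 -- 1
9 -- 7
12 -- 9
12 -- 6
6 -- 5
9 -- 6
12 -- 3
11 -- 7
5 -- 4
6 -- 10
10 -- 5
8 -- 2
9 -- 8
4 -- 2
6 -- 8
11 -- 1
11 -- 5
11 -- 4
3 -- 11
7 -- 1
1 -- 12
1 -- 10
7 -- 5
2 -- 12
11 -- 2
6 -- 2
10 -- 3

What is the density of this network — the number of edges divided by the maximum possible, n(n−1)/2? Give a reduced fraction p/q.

There are 27 edges and 12 nodes, so the maximum possible is C(12,2) = 66.
Density = 27/66 = 9/22.

9/22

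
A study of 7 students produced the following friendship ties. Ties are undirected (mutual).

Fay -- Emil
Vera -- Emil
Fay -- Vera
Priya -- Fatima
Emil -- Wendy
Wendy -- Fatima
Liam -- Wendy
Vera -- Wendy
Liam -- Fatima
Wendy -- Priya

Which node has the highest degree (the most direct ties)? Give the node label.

Wendy

Degrees — Emil:3, Fatima:3, Fay:2, Liam:2, Priya:2, Vera:3, Wendy:5.
The maximum is 5, attained only by Wendy.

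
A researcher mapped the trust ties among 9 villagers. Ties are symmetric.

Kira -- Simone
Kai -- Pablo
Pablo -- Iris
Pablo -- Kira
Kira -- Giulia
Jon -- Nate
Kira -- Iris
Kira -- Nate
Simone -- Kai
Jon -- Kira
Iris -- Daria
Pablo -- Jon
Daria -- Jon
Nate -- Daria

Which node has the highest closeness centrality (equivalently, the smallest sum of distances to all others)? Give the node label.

Farness (sum of distances to all others) for each node — Daria:16, Giulia:17, Iris:13, Jon:12, Kai:17, Kira:10, Nate:14, Pablo:12, Simone:15.
The smallest farness is 10, for Kira, so Kira has the highest closeness.

Kira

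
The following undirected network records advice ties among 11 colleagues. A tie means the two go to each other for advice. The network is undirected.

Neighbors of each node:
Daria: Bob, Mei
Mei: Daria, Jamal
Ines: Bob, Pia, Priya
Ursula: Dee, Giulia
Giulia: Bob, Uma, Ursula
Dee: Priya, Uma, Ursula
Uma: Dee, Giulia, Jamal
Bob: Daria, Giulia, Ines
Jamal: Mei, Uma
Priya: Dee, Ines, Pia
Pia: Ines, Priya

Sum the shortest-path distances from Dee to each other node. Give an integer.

Distances from Dee: Bob:3, Daria:4, Giulia:2, Ines:2, Jamal:2, Mei:3, Pia:2, Priya:1, Uma:1, Ursula:1.
Sum = 3 + 4 + 2 + 2 + 2 + 3 + 2 + 1 + 1 + 1 = 21.

21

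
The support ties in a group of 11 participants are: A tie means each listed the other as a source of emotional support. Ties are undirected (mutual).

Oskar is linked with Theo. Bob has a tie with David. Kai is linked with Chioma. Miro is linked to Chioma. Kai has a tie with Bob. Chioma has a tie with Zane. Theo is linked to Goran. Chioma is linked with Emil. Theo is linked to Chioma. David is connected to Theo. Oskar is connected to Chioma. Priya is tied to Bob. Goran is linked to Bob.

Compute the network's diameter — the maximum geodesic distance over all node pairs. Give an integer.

4

Eccentricity of each node (its greatest distance to any other): Bob:3, Chioma:3, David:3, Emil:4, Goran:3, Kai:2, Miro:4, Oskar:4, Priya:4, Theo:3, Zane:4.
The maximum eccentricity is 4, realized for instance by the pair Emil–Priya via Emil – Chioma – Kai – Bob – Priya. So the diameter is 4.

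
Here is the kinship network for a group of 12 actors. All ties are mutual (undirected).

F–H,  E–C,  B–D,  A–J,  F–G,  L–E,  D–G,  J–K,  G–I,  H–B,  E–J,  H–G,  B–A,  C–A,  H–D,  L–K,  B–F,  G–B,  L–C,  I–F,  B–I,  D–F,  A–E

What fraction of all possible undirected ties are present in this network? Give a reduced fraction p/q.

23/66

There are 23 edges and 12 nodes, so the maximum possible is C(12,2) = 66.
Density = 23/66.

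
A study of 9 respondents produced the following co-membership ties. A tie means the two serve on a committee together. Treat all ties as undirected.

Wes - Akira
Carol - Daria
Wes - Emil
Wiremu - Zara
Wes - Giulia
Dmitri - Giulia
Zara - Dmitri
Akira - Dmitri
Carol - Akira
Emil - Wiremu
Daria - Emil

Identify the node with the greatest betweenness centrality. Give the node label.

Emil

Unnormalized betweenness of each node: Akira:37/6, Carol:2, Daria:2, Dmitri:17/3, Emil:22/3, Giulia:7/6, Wes:17/3, Wiremu:8/3, Zara:7/3.
Emil has the largest value, 22/3, making it the main broker — the node through which the most shortest paths run.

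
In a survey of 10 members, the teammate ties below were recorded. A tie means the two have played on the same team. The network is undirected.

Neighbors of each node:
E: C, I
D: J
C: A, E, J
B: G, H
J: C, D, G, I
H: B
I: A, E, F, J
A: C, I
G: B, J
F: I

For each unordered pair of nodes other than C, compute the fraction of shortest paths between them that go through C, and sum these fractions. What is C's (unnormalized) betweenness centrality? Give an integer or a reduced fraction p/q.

Pairs whose geodesics pass through C — B–E: 1/2; B–A: 1/2; G–E: 1/2; G–A: 1/2; D–E: 1/2; D–A: 1/2; J–E: 1/2; J–A: 1/2; E–H: 1/2; E–A: 1/2; H–A: 1/2.
All other pairs contribute 0.
Summing the contributions gives betweenness(C) = 11/2.

11/2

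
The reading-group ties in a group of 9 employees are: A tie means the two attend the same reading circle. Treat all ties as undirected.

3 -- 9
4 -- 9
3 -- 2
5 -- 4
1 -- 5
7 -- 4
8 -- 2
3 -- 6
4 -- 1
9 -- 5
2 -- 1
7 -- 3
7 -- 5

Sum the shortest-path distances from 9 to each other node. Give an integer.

Distances from 9: 1:2, 2:2, 3:1, 4:1, 5:1, 6:2, 7:2, 8:3.
Sum = 2 + 2 + 1 + 1 + 1 + 2 + 2 + 3 = 14.

14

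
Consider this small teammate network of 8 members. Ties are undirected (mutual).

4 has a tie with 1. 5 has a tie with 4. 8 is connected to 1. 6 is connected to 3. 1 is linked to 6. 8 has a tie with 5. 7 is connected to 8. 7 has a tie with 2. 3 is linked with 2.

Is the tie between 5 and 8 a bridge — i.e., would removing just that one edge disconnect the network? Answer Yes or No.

Even without that edge, 5 still reaches 8 via 5 – 4 – 1 – 8, so the network stays connected. Not a bridge.

No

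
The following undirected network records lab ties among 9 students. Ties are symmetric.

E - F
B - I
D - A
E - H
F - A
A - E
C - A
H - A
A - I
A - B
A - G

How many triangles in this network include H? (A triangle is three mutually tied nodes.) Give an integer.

1

H's neighbors: A and E.
Neighbor pairs that are themselves tied: H–A–E. Each forms one triangle with H, for 1 in total.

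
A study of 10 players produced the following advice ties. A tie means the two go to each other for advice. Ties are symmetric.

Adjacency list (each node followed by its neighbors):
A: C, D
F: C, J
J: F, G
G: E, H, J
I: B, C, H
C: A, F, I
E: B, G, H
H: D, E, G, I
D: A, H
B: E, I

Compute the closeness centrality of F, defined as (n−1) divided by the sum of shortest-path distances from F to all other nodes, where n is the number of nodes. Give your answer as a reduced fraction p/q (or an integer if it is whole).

9/20

Distances from F: A:2, B:3, C:1, D:3, E:3, G:2, H:3, I:2, J:1. Sum = 20.
n = 10, so closeness = 9/20.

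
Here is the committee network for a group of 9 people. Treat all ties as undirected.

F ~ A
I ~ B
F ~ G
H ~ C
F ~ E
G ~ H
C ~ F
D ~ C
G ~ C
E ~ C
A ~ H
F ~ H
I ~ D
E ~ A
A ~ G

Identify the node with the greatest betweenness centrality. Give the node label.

Unnormalized betweenness of each node: A:2/3, B:0, C:47/3, D:12, E:1, F:5/3, G:1, H:1, I:7.
C has the largest value, 47/3, making it the main broker — the node through which the most shortest paths run.

C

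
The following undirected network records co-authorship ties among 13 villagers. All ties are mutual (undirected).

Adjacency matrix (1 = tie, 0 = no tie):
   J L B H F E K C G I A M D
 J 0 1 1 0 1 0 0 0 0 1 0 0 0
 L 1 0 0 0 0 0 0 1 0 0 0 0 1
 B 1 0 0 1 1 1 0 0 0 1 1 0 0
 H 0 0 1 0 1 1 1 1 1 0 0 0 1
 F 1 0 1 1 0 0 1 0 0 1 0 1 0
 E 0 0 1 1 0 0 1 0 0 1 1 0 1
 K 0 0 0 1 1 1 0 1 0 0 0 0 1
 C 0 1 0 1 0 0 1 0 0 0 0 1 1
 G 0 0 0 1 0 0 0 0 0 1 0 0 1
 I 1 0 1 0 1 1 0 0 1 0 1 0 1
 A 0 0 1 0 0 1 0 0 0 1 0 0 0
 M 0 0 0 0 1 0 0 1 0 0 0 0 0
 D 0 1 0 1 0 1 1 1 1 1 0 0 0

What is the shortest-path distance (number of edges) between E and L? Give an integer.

2

One shortest route is E – D – L, which uses 2 edges, and E and L are not directly tied, so nothing shorter exists. So d(E,L) = 2.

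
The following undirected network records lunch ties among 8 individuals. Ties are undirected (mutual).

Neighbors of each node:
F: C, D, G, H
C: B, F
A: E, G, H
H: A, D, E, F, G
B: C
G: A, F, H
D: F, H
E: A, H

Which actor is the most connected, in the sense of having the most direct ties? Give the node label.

H

Degrees — A:3, B:1, C:2, D:2, E:2, F:4, G:3, H:5.
The maximum is 5, attained only by H.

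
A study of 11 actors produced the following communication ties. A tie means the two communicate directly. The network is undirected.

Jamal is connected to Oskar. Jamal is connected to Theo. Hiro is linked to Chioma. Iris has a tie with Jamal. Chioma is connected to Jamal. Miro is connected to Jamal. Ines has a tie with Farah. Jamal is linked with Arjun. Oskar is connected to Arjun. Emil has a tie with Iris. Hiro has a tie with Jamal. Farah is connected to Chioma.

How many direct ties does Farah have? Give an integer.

Farah is directly tied to Chioma and Ines. That is 2 neighbors, so the degree of Farah is 2.

2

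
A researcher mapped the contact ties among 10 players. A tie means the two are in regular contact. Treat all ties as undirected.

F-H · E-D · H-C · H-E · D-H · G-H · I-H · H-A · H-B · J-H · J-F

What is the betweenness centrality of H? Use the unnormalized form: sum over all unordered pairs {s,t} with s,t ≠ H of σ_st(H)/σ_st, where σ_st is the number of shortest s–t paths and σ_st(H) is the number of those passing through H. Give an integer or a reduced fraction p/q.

Pairs whose geodesics pass through H — D–B: 1; D–F: 1; D–J: 1; D–A: 1; D–G: 1; D–C: 1; D–I: 1; B–F: 1; B–J: 1; B–A: 1; B–G: 1; B–E: 1; B–C: 1; B–I: 1 … (+20 more pairs).
All other pairs contribute 0.
Summing the contributions gives betweenness(H) = 34.

34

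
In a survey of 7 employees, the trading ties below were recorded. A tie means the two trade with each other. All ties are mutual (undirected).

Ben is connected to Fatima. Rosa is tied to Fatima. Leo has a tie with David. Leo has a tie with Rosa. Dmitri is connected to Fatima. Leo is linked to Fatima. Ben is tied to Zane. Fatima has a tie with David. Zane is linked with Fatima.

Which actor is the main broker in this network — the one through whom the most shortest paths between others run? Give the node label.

Unnormalized betweenness of each node: Ben:0, David:0, Dmitri:0, Fatima:23/2, Leo:1/2, Rosa:0, Zane:0.
Fatima has the largest value, 23/2, making it the main broker — the node through which the most shortest paths run.

Fatima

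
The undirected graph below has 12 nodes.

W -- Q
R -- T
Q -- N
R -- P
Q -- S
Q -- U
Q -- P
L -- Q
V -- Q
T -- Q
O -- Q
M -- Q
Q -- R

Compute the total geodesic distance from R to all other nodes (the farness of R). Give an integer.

19

Distances from R: L:2, M:2, N:2, O:2, P:1, Q:1, S:2, T:1, U:2, V:2, W:2.
Sum = 2 + 2 + 2 + 2 + 1 + 1 + 2 + 1 + 2 + 2 + 2 = 19.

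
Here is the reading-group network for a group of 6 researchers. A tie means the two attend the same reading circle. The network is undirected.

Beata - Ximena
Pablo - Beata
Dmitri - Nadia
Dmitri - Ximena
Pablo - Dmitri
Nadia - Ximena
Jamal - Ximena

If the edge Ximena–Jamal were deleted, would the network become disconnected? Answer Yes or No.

Yes

Without the Ximena–Jamal edge there is no alternate route between Ximena and Jamal, so the network disconnects. It is a bridge.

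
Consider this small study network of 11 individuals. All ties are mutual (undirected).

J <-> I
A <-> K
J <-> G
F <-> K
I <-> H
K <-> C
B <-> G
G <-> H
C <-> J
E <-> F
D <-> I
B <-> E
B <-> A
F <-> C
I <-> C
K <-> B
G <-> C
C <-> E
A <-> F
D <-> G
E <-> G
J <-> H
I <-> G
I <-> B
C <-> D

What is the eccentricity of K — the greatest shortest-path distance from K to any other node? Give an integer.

Distances from K: A:1, B:1, C:1, D:2, E:2, F:1, G:2, H:3, I:2, J:2.
The largest is 3 (to H), so the eccentricity of K is 3.

3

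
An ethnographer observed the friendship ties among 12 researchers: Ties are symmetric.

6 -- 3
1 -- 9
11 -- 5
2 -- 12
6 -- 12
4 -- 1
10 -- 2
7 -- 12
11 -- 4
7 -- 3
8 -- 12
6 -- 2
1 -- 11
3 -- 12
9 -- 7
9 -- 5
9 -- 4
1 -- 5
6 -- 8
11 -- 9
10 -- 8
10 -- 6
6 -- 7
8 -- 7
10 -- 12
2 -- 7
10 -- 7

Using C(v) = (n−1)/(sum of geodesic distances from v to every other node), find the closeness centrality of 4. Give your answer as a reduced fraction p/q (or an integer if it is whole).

Distances from 4: 1:1, 2:3, 3:3, 5:2, 6:3, 7:2, 8:3, 9:1, 10:3, 11:1, 12:3. Sum = 25.
n = 12, so closeness = 11/25.

11/25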